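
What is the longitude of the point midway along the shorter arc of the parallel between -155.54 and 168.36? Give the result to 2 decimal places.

-173.59°

Signed shortest Δλ from -155.54° to +168.36° is -36.10°.
Midpoint longitude = -155.54° + (-36.10°)/2 = -155.54° − 18.05° = -173.59°.
(The naïve average (-155.54 + +168.36)/2 = 6.41° is on the wrong side of the globe.)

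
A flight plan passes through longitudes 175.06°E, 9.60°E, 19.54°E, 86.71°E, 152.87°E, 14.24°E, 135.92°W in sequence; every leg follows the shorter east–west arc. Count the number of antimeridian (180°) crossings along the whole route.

Leg 1: +175.06° → +9.60°, shortest Δλ = -165.46° (west) — does not cross 180°.
Leg 2: +9.60° → +19.54°, shortest Δλ = 9.94° (east) — does not cross 180°.
Leg 3: +19.54° → +86.71°, shortest Δλ = 67.17° (east) — does not cross 180°.
Leg 4: +86.71° → +152.87°, shortest Δλ = 66.16° (east) — does not cross 180°.
Leg 5: +152.87° → +14.24°, shortest Δλ = -138.63° (west) — does not cross 180°.
Leg 6: +14.24° → -135.92°, shortest Δλ = -150.16° (west) — does not cross 180°.
Total crossings: 0.

0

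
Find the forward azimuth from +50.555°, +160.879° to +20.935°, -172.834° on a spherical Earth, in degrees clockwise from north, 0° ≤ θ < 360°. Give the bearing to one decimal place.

135.4°

Δλ = -172.834 − 160.879 = -333.713°; wrapped into (−180°, 180°]: 26.287°.
θ = atan2( sin Δλ · cos φ₂ , cos φ₁ · sin φ₂ − sin φ₁ · cos φ₂ · cos Δλ )
  = atan2(0.41363, -0.41966) = 135.414° → normalised to [0°, 360°): 135.414°.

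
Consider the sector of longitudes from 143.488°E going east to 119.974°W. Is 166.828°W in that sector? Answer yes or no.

Band width going east from +143.488° to -119.974°: ((-119.974 − 143.488) mod 360) = 96.538°.
Offset of -166.828° east of the west edge: ((-166.828 − 143.488) mod 360) = 49.684°.
49.684° ≤ 96.538° ⇒ inside.

Yes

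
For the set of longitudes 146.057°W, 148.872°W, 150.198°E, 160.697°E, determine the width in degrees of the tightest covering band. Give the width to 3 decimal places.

63.745°

Sort the longitudes: -148.872°, -146.057°, +150.198°, +160.697°.
Eastward gaps between consecutive values (wrapping around): 2.815°, 296.255°, 10.499°, 50.431°.
Largest gap = 296.255° ⇒ minimal covering band is its complement: 360° − 296.255° = 63.745°.
Band runs from +150.198° eastward to -146.057°, crossing the antimeridian.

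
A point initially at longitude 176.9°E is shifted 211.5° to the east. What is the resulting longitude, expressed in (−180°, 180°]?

Start at +176.9°; shift +211.5° → +388.4°.
+388.4° lies outside (−180°, 180°]; subtract 360° → +28.4°.

28.4°E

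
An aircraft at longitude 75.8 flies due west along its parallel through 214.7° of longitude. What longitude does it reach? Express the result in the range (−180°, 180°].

-138.9°

Start at +75.8°; shift −214.7° → -138.9°.
-138.9° already lies in (−180°, 180°].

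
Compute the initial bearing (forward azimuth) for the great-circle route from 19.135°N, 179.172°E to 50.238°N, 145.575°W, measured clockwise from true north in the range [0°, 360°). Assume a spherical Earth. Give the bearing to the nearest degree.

Δλ = -145.575 − 179.172 = -324.747°; wrapped into (−180°, 180°]: 35.253°.
θ = atan2( sin Δλ · cos φ₂ , cos φ₁ · sin φ₂ − sin φ₁ · cos φ₂ · cos Δλ )
  = atan2(0.36917, 0.55503) = 33.629° → normalised to [0°, 360°): 33.629°.

34°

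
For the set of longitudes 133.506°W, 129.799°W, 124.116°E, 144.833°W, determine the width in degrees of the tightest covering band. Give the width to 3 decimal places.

106.085°

Sort the longitudes: -144.833°, -133.506°, -129.799°, +124.116°.
Eastward gaps between consecutive values (wrapping around): 11.327°, 3.707°, 253.915°, 91.051°.
Largest gap = 253.915° ⇒ minimal covering band is its complement: 360° − 253.915° = 106.085°.
Band runs from +124.116° eastward to -129.799°, crossing the antimeridian.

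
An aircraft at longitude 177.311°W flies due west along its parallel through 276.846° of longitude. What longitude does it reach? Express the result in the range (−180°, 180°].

94.157°W

Start at -177.311°; shift −276.846° → -454.157°.
-454.157° lies outside (−180°, 180°]; add 360° → -94.157°.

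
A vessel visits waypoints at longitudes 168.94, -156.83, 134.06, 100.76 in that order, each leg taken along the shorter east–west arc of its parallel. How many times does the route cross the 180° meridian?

2

Leg 1: +168.94° → -156.83°, shortest Δλ = 34.23° (east) — crosses 180°.
Leg 2: -156.83° → +134.06°, shortest Δλ = -69.11° (west) — crosses 180°.
Leg 3: +134.06° → +100.76°, shortest Δλ = -33.3° (west) — does not cross 180°.
Total crossings: 2.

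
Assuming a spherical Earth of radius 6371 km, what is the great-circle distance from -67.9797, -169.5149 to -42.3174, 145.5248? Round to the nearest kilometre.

Δλ = 145.5248 − -169.5149 = 315.0397°; wrapped into (−180°, 180°]: -44.9603°.
Δφ = -42.3174 − -67.9797 = 25.6623°.
a = sin²(Δφ/2) + cos φ₁ · cos φ₂ · sin²(Δλ/2) = 0.089851.
c = 2·atan2(√a, √(1−a)) = 0.60887 rad → d = 6371·c ≈ 3879.09 km.

3879 km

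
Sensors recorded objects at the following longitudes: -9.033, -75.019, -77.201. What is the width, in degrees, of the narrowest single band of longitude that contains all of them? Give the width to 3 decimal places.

68.168°

Sort the longitudes: -77.201°, -75.019°, -9.033°.
Eastward gaps between consecutive values (wrapping around): 2.182°, 65.986°, 291.832°.
Largest gap = 291.832° ⇒ minimal covering band is its complement: 360° − 291.832° = 68.168°.
Band runs from -77.201° eastward to -9.033°.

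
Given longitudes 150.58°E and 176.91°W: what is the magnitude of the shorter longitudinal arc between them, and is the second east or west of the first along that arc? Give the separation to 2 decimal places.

32.51° east

Raw difference: -176.91 − 150.58 = -327.49°.
Normalise into (−180°, 180°]: -327.49° + 360° = 32.51°.
Positive ⇒ the second point lies to the east; separation 32.51°.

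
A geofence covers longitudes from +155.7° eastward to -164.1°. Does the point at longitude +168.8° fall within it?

Yes

Band width going east from +155.7° to -164.1°: ((-164.1 − 155.7) mod 360) = 40.2°.
Offset of +168.8° east of the west edge: ((168.8 − 155.7) mod 360) = 13.1°.
13.1° ≤ 40.2° ⇒ inside.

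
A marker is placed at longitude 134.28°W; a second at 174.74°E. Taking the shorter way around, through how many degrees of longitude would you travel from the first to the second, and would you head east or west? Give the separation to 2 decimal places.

50.98° west

Raw difference: 174.74 − -134.28 = 309.02°.
Normalise into (−180°, 180°]: 309.02° − 360° = -50.98°.
Negative ⇒ the second point lies to the west; separation 50.98°.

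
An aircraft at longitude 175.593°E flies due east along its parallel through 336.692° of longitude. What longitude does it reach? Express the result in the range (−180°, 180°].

152.285°E

Start at +175.593°; shift +336.692° → +512.285°.
+512.285° lies outside (−180°, 180°]; subtract 360° → +152.285°.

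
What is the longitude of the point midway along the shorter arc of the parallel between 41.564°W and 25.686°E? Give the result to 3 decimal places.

7.939°W

Signed shortest Δλ from -41.564° to +25.686° is +67.250°.
Midpoint longitude = -41.564° + (+67.250°)/2 = -41.564° + 33.625° = -7.939°.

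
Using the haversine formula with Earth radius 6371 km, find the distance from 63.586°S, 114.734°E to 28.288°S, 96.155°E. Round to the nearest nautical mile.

2238 nmi

Δλ = 96.155 − 114.734 = -18.579°.
Δφ = -28.288 − -63.586 = 35.298°.
a = sin²(Δφ/2) + cos φ₁ · cos φ₂ · sin²(Δλ/2) = 0.102129.
c = 2·atan2(√a, √(1−a)) = 0.65056 rad → d = 6371·c ≈ 4144.74 km ≈ 2237.98 nmi.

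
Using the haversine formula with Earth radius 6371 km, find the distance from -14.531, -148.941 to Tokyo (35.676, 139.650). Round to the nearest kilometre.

Δλ = 139.650 − -148.941 = 288.591°; wrapped into (−180°, 180°]: -71.409°.
Δφ = 35.676 − -14.531 = 50.207°.
a = sin²(Δφ/2) + cos φ₁ · cos φ₂ · sin²(Δλ/2) = 0.447816.
c = 2·atan2(√a, √(1−a)) = 1.46624 rad → d = 6371·c ≈ 9341.41 km.

9341 km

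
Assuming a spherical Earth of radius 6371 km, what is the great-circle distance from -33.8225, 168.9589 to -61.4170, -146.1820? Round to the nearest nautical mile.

Δλ = -146.1820 − 168.9589 = -315.1409°; wrapped into (−180°, 180°]: 44.8591°.
Δφ = -61.4170 − -33.8225 = -27.5945°.
a = sin²(Δφ/2) + cos φ₁ · cos φ₂ · sin²(Δλ/2) = 0.114738.
c = 2·atan2(√a, √(1−a)) = 0.69113 rad → d = 6371·c ≈ 4403.21 km ≈ 2377.55 nmi.

2378 nmi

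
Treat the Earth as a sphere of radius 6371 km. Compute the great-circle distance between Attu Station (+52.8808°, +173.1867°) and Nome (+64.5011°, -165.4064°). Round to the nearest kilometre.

Δλ = -165.4064 − 173.1867 = -338.5931°; wrapped into (−180°, 180°]: 21.4069°.
Δφ = 64.5011 − 52.8808 = 11.6203°.
a = sin²(Δφ/2) + cos φ₁ · cos φ₂ · sin²(Δλ/2) = 0.019209.
c = 2·atan2(√a, √(1−a)) = 0.27809 rad → d = 6371·c ≈ 1771.72 km.

1772 km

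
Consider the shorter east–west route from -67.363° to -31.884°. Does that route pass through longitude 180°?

No

Signed shortest Δλ = ((-31.884 − -67.363 + 180) mod 360) − 180 = 35.479°.
Going east by 35.479° from -67.363° reaches -31.884° without touching 180°.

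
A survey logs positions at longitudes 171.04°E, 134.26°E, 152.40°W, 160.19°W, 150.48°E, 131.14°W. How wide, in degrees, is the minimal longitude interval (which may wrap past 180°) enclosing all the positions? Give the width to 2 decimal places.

94.60°

Sort the longitudes: -160.19°, -152.40°, -131.14°, +134.26°, +150.48°, +171.04°.
Eastward gaps between consecutive values (wrapping around): 7.79°, 21.26°, 265.40°, 16.22°, 20.56°, 28.77°.
Largest gap = 265.40° ⇒ minimal covering band is its complement: 360° − 265.40° = 94.60°.
Band runs from +134.26° eastward to -131.14°, crossing the antimeridian.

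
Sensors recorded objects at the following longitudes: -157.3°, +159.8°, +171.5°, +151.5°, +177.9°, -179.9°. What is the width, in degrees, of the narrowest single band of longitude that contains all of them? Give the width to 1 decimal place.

51.2°

Sort the longitudes: -179.9°, -157.3°, +151.5°, +159.8°, +171.5°, +177.9°.
Eastward gaps between consecutive values (wrapping around): 22.6°, 308.8°, 8.3°, 11.7°, 6.4°, 2.2°.
Largest gap = 308.8° ⇒ minimal covering band is its complement: 360° − 308.8° = 51.2°.
Band runs from +151.5° eastward to -157.3°, crossing the antimeridian.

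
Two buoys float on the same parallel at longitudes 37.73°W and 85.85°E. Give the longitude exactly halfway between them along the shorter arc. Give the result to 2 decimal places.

Signed shortest Δλ from -37.73° to +85.85° is +123.58°.
Midpoint longitude = -37.73° + (+123.58°)/2 = -37.73° + 61.79° = +24.06°.

24.06°E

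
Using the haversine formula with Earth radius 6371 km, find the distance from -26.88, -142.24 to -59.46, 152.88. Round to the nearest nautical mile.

Δλ = 152.88 − -142.24 = 295.12°; wrapped into (−180°, 180°]: -64.88°.
Δφ = -59.46 − -26.88 = -32.58°.
a = sin²(Δφ/2) + cos φ₁ · cos φ₂ · sin²(Δλ/2) = 0.209096.
c = 2·atan2(√a, √(1−a)) = 0.94985 rad → d = 6371·c ≈ 6051.46 km ≈ 3267.53 nmi.

3268 nmi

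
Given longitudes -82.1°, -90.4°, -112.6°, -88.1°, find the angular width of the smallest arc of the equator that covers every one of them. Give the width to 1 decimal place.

Sort the longitudes: -112.6°, -90.4°, -88.1°, -82.1°.
Eastward gaps between consecutive values (wrapping around): 22.2°, 2.3°, 6.0°, 329.5°.
Largest gap = 329.5° ⇒ minimal covering band is its complement: 360° − 329.5° = 30.5°.
Band runs from -112.6° eastward to -82.1°.

30.5°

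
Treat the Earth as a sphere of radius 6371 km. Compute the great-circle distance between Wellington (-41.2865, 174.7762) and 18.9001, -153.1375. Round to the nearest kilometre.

7465 km

Δλ = -153.1375 − 174.7762 = -327.9137°; wrapped into (−180°, 180°]: 32.0863°.
Δφ = 18.9001 − -41.2865 = 60.1866°.
a = sin²(Δφ/2) + cos φ₁ · cos φ₂ · sin²(Δλ/2) = 0.305707.
c = 2·atan2(√a, √(1−a)) = 1.17170 rad → d = 6371·c ≈ 7464.91 km.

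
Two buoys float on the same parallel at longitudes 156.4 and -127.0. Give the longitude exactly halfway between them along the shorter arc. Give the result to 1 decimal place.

-165.3°

Signed shortest Δλ from +156.4° to -127.0° is +76.6°.
Midpoint longitude = +156.4° + (+76.6°)/2 = +156.4° + 38.3° = +194.7°.
Normalise into (−180°, 180°]: -165.3°.
(The naïve average (+156.4 + -127.0)/2 = 14.7° is on the wrong side of the globe.)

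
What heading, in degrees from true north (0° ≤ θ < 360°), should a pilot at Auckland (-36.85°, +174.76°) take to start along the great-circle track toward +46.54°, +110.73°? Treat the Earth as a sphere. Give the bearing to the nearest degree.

Δλ = 110.73 − 174.76 = -64.03°.
θ = atan2( sin Δλ · cos φ₂ , cos φ₁ · sin φ₂ − sin φ₁ · cos φ₂ · cos Δλ )
  = atan2(-0.61839, 0.76148) = -39.080° → normalised to [0°, 360°): 320.920°.

321°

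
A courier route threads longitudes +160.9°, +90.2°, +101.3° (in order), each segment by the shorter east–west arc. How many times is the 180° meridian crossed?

0

Leg 1: +160.9° → +90.2°, shortest Δλ = -70.7° (west) — does not cross 180°.
Leg 2: +90.2° → +101.3°, shortest Δλ = 11.1° (east) — does not cross 180°.
Total crossings: 0.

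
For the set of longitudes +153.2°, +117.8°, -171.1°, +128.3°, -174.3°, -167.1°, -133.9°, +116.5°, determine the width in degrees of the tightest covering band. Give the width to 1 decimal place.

109.6°

Sort the longitudes: -174.3°, -171.1°, -167.1°, -133.9°, +116.5°, +117.8°, +128.3°, +153.2°.
Eastward gaps between consecutive values (wrapping around): 3.2°, 4.0°, 33.2°, 250.4°, 1.3°, 10.5°, 24.9°, 32.5°.
Largest gap = 250.4° ⇒ minimal covering band is its complement: 360° − 250.4° = 109.6°.
Band runs from +116.5° eastward to -133.9°, crossing the antimeridian.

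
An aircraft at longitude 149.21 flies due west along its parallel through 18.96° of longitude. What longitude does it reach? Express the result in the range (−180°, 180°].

+130.25°

Start at +149.21°; shift −18.96° → +130.25°.
+130.25° already lies in (−180°, 180°].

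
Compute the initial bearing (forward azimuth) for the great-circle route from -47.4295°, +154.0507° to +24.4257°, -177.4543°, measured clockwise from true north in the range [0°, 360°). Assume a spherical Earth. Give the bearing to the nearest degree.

27°

Δλ = -177.4543 − 154.0507 = -331.5050°; wrapped into (−180°, 180°]: 28.4950°.
θ = atan2( sin Δλ · cos φ₂ , cos φ₁ · sin φ₂ − sin φ₁ · cos φ₂ · cos Δλ )
  = atan2(0.43438, 0.86904) = 26.558° → normalised to [0°, 360°): 26.558°.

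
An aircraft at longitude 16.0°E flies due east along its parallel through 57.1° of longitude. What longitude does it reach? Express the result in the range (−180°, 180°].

Start at +16.0°; shift +57.1° → +73.1°.
+73.1° already lies in (−180°, 180°].

73.1°E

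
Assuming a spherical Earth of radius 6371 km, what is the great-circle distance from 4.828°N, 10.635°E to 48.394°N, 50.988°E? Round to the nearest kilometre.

6166 km

Δλ = 50.988 − 10.635 = 40.353°.
Δφ = 48.394 − 4.828 = 43.566°.
a = sin²(Δφ/2) + cos φ₁ · cos φ₂ · sin²(Δλ/2) = 0.216423.
c = 2·atan2(√a, √(1−a)) = 0.96775 rad → d = 6371·c ≈ 6165.53 km.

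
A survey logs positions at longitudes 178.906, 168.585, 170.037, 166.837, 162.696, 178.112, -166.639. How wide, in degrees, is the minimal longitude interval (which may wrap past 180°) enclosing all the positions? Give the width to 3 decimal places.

30.665°

Sort the longitudes: -166.639°, +162.696°, +166.837°, +168.585°, +170.037°, +178.112°, +178.906°.
Eastward gaps between consecutive values (wrapping around): 329.335°, 4.141°, 1.748°, 1.452°, 8.075°, 0.794°, 14.455°.
Largest gap = 329.335° ⇒ minimal covering band is its complement: 360° − 329.335° = 30.665°.
Band runs from +162.696° eastward to -166.639°, crossing the antimeridian.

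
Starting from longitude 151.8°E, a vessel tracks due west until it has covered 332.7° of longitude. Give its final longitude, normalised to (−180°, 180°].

Start at +151.8°; shift −332.7° → -180.9°.
-180.9° lies outside (−180°, 180°]; add 360° → +179.1°.

179.1°E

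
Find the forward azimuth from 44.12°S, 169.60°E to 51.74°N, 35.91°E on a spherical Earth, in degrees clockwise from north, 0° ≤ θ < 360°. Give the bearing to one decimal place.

300.7°

Δλ = 35.91 − 169.60 = -133.69°.
θ = atan2( sin Δλ · cos φ₂ , cos φ₁ · sin φ₂ − sin φ₁ · cos φ₂ · cos Δλ )
  = atan2(-0.44776, 0.26591) = -59.295° → normalised to [0°, 360°): 300.705°.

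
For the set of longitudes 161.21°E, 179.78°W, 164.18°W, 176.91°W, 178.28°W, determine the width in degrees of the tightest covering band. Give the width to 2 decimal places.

34.61°

Sort the longitudes: -179.78°, -178.28°, -176.91°, -164.18°, +161.21°.
Eastward gaps between consecutive values (wrapping around): 1.50°, 1.37°, 12.73°, 325.39°, 19.01°.
Largest gap = 325.39° ⇒ minimal covering band is its complement: 360° − 325.39° = 34.61°.
Band runs from +161.21° eastward to -164.18°, crossing the antimeridian.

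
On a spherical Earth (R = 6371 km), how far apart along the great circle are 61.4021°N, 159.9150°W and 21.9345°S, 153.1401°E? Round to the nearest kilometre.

Δλ = 153.1401 − -159.9150 = 313.0551°; wrapped into (−180°, 180°]: -46.9449°.
Δφ = -21.9345 − 61.4021 = -83.3366°.
a = sin²(Δφ/2) + cos φ₁ · cos φ₂ · sin²(Δλ/2) = 0.512424.
c = 2·atan2(√a, √(1−a)) = 1.59565 rad → d = 6371·c ≈ 10165.86 km.

10166 km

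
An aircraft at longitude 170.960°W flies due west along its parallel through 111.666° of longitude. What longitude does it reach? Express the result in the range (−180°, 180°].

77.374°E

Start at -170.960°; shift −111.666° → -282.626°.
-282.626° lies outside (−180°, 180°]; add 360° → +77.374°.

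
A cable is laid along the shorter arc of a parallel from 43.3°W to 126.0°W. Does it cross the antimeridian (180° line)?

No

Signed shortest Δλ = ((-126.0 − -43.3 + 180) mod 360) − 180 = -82.7°.
Going west by 82.7° from -43.3° reaches -126.0° without touching 180°.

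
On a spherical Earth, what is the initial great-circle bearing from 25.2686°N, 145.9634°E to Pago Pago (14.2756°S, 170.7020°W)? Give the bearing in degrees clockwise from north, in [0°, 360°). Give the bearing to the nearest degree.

Δλ = -170.7020 − 145.9634 = -316.6654°; wrapped into (−180°, 180°]: 43.3346°.
θ = atan2( sin Δλ · cos φ₂ , cos φ₁ · sin φ₂ − sin φ₁ · cos φ₂ · cos Δλ )
  = atan2(0.66507, -0.52389) = 128.228° → normalised to [0°, 360°): 128.228°.

128°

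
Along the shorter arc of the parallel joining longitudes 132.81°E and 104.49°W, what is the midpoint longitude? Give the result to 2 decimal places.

165.84°W

Signed shortest Δλ from +132.81° to -104.49° is +122.70°.
Midpoint longitude = +132.81° + (+122.70°)/2 = +132.81° + 61.35° = +194.16°.
Normalise into (−180°, 180°]: -165.84°.
(The naïve average (+132.81 + -104.49)/2 = 14.16° is on the wrong side of the globe.)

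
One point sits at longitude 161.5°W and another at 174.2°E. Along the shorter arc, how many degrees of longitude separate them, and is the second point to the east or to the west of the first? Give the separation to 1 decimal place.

Raw difference: 174.2 − -161.5 = 335.7°.
Normalise into (−180°, 180°]: 335.7° − 360° = -24.3°.
Negative ⇒ the second point lies to the west; separation 24.3°.

24.3° west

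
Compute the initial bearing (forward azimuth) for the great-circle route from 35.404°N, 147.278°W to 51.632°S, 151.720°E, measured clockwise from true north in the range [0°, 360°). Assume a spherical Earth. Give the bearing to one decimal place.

Δλ = 151.720 − -147.278 = 298.998°; wrapped into (−180°, 180°]: -61.002°.
θ = atan2( sin Δλ · cos φ₂ , cos φ₁ · sin φ₂ − sin φ₁ · cos φ₂ · cos Δλ )
  = atan2(-0.54290, -0.81339) = -146.279° → normalised to [0°, 360°): 213.721°.

213.7°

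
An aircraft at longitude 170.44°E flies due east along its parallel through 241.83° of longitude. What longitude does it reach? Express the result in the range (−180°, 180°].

Start at +170.44°; shift +241.83° → +412.27°.
+412.27° lies outside (−180°, 180°]; subtract 360° → +52.27°.

52.27°E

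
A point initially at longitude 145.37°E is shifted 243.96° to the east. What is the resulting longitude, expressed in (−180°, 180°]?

Start at +145.37°; shift +243.96° → +389.33°.
+389.33° lies outside (−180°, 180°]; subtract 360° → +29.33°.

29.33°E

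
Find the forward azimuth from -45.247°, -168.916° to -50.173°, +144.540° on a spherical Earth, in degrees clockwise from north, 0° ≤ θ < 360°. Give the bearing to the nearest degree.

Δλ = 144.540 − -168.916 = 313.456°; wrapped into (−180°, 180°]: -46.544°.
θ = atan2( sin Δλ · cos φ₂ , cos φ₁ · sin φ₂ − sin φ₁ · cos φ₂ · cos Δλ )
  = atan2(-0.46492, -0.22787) = -116.111° → normalised to [0°, 360°): 243.889°.

244°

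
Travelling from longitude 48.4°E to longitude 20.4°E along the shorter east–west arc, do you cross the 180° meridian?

Signed shortest Δλ = ((20.4 − 48.4 + 180) mod 360) − 180 = -28.0°.
Going west by 28.0° from +48.4° reaches +20.4° without touching 180°.

No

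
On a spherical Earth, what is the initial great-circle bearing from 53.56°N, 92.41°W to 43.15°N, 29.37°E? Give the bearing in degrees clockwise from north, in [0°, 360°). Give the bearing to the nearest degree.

Δλ = 29.37 − -92.41 = 121.78°.
θ = atan2( sin Δλ · cos φ₂ , cos φ₁ · sin φ₂ − sin φ₁ · cos φ₂ · cos Δλ )
  = atan2(0.62019, 0.71534) = 40.925° → normalised to [0°, 360°): 40.925°.

41°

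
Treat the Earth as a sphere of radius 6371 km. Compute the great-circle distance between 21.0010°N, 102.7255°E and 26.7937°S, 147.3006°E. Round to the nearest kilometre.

Δλ = 147.3006 − 102.7255 = 44.5751°.
Δφ = -26.7937 − 21.0010 = -47.7947°.
a = sin²(Δφ/2) + cos φ₁ · cos φ₂ · sin²(Δλ/2) = 0.283969.
c = 2·atan2(√a, √(1−a)) = 1.12402 rad → d = 6371·c ≈ 7161.12 km.

7161 km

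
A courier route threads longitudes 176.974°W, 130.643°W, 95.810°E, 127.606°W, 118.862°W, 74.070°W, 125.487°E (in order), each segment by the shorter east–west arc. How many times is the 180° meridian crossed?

Leg 1: -176.974° → -130.643°, shortest Δλ = 46.331° (east) — does not cross 180°.
Leg 2: -130.643° → +95.810°, shortest Δλ = -133.547° (west) — crosses 180°.
Leg 3: +95.810° → -127.606°, shortest Δλ = 136.584° (east) — crosses 180°.
Leg 4: -127.606° → -118.862°, shortest Δλ = 8.744° (east) — does not cross 180°.
Leg 5: -118.862° → -74.070°, shortest Δλ = 44.792° (east) — does not cross 180°.
Leg 6: -74.070° → +125.487°, shortest Δλ = -160.443° (west) — crosses 180°.
Total crossings: 3.

3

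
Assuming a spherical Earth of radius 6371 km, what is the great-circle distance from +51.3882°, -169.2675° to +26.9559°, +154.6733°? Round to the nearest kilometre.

Δλ = 154.6733 − -169.2675 = 323.9408°; wrapped into (−180°, 180°]: -36.0592°.
Δφ = 26.9559 − 51.3882 = -24.4323°.
a = sin²(Δφ/2) + cos φ₁ · cos φ₂ · sin²(Δλ/2) = 0.098060.
c = 2·atan2(√a, √(1−a)) = 0.63701 rad → d = 6371·c ≈ 4058.37 km.

4058 km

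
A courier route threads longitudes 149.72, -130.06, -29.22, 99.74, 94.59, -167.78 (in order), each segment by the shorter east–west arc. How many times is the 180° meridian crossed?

Leg 1: +149.72° → -130.06°, shortest Δλ = 80.22° (east) — crosses 180°.
Leg 2: -130.06° → -29.22°, shortest Δλ = 100.84° (east) — does not cross 180°.
Leg 3: -29.22° → +99.74°, shortest Δλ = 128.96° (east) — does not cross 180°.
Leg 4: +99.74° → +94.59°, shortest Δλ = -5.15° (west) — does not cross 180°.
Leg 5: +94.59° → -167.78°, shortest Δλ = 97.63° (east) — crosses 180°.
Total crossings: 2.

2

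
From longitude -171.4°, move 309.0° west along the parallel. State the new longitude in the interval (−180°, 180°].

Start at -171.4°; shift −309.0° → -480.4°.
-480.4° lies outside (−180°, 180°]; add 360° → -120.4°.

-120.4°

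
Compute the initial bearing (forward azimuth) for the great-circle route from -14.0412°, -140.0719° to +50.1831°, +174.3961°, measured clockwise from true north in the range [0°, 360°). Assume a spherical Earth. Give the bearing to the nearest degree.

332°

Δλ = 174.3961 − -140.0719 = 314.4680°; wrapped into (−180°, 180°]: -45.5320°.
θ = atan2( sin Δλ · cos φ₂ , cos φ₁ · sin φ₂ − sin φ₁ · cos φ₂ · cos Δλ )
  = atan2(-0.45697, 0.85398) = -28.152° → normalised to [0°, 360°): 331.848°.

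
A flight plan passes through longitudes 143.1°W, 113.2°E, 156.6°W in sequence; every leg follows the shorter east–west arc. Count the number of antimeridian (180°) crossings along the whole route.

2

Leg 1: -143.1° → +113.2°, shortest Δλ = -103.7° (west) — crosses 180°.
Leg 2: +113.2° → -156.6°, shortest Δλ = 90.2° (east) — crosses 180°.
Total crossings: 2.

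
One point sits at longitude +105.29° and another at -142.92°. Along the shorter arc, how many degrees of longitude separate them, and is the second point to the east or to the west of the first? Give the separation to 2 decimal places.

Raw difference: -142.92 − 105.29 = -248.21°.
Normalise into (−180°, 180°]: -248.21° + 360° = 111.79°.
Positive ⇒ the second point lies to the east; separation 111.79°.

111.79° east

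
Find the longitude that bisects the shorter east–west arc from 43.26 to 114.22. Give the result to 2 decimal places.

+78.74°

Signed shortest Δλ from +43.26° to +114.22° is +70.96°.
Midpoint longitude = +43.26° + (+70.96°)/2 = +43.26° + 35.48° = +78.74°.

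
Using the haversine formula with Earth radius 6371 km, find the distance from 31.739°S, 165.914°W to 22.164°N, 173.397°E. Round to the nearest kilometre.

6386 km

Δλ = 173.397 − -165.914 = 339.311°; wrapped into (−180°, 180°]: -20.689°.
Δφ = 22.164 − -31.739 = 53.903°.
a = sin²(Δφ/2) + cos φ₁ · cos φ₂ · sin²(Δλ/2) = 0.230819.
c = 2·atan2(√a, √(1−a)) = 1.00230 rad → d = 6371·c ≈ 6385.68 km.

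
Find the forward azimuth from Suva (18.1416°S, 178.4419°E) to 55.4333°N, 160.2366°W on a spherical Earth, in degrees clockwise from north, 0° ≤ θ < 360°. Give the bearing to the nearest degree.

Δλ = -160.2366 − 178.4419 = -338.6785°; wrapped into (−180°, 180°]: 21.3215°.
θ = atan2( sin Δλ · cos φ₂ , cos φ₁ · sin φ₂ − sin φ₁ · cos φ₂ · cos Δλ )
  = atan2(0.20629, 0.94710) = 12.288° → normalised to [0°, 360°): 12.288°.

12°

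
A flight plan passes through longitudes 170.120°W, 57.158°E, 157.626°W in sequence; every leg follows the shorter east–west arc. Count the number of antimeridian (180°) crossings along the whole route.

2

Leg 1: -170.120° → +57.158°, shortest Δλ = -132.722° (west) — crosses 180°.
Leg 2: +57.158° → -157.626°, shortest Δλ = 145.216° (east) — crosses 180°.
Total crossings: 2.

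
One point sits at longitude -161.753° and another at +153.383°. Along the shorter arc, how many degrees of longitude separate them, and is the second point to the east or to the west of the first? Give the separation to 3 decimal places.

44.864° west

Raw difference: 153.383 − -161.753 = 315.136°.
Normalise into (−180°, 180°]: 315.136° − 360° = -44.864°.
Negative ⇒ the second point lies to the west; separation 44.864°.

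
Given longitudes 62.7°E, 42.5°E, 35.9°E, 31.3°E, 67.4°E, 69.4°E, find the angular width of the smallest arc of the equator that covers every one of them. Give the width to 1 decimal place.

Sort the longitudes: +31.3°, +35.9°, +42.5°, +62.7°, +67.4°, +69.4°.
Eastward gaps between consecutive values (wrapping around): 4.6°, 6.6°, 20.2°, 4.7°, 2.0°, 321.9°.
Largest gap = 321.9° ⇒ minimal covering band is its complement: 360° − 321.9° = 38.1°.
Band runs from +31.3° eastward to +69.4°.

38.1°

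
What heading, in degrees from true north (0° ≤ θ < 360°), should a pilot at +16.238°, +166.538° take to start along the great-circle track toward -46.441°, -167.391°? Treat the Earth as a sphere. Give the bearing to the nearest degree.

161°

Δλ = -167.391 − 166.538 = -333.929°; wrapped into (−180°, 180°]: 26.071°.
θ = atan2( sin Δλ · cos φ₂ , cos φ₁ · sin φ₂ − sin φ₁ · cos φ₂ · cos Δλ )
  = atan2(0.30285, -0.86884) = 160.783° → normalised to [0°, 360°): 160.783°.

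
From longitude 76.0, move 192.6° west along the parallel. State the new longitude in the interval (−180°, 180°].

Start at +76.0°; shift −192.6° → -116.6°.
-116.6° already lies in (−180°, 180°].

-116.6°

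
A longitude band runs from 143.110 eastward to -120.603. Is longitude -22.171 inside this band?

Band width going east from +143.110° to -120.603°: ((-120.603 − 143.110) mod 360) = 96.287°.
Offset of -22.171° east of the west edge: ((-22.171 − 143.110) mod 360) = 194.719°.
194.719° > 96.287° ⇒ outside.

No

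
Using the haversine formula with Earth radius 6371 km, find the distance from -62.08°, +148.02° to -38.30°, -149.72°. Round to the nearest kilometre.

Δλ = -149.72 − 148.02 = -297.74°; wrapped into (−180°, 180°]: 62.26°.
Δφ = -38.30 − -62.08 = 23.78°.
a = sin²(Δφ/2) + cos φ₁ · cos φ₂ · sin²(Δλ/2) = 0.140661.
c = 2·atan2(√a, √(1−a)) = 0.76890 rad → d = 6371·c ≈ 4898.65 km.

4899 km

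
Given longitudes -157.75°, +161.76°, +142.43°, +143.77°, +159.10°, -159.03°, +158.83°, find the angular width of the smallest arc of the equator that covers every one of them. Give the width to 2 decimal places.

Sort the longitudes: -159.03°, -157.75°, +142.43°, +143.77°, +158.83°, +159.10°, +161.76°.
Eastward gaps between consecutive values (wrapping around): 1.28°, 300.18°, 1.34°, 15.06°, 0.27°, 2.66°, 39.21°.
Largest gap = 300.18° ⇒ minimal covering band is its complement: 360° − 300.18° = 59.82°.
Band runs from +142.43° eastward to -157.75°, crossing the antimeridian.

59.82°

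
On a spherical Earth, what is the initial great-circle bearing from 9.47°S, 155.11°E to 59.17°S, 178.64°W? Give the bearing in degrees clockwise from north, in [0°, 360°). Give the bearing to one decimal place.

163.6°

Δλ = -178.64 − 155.11 = -333.75°; wrapped into (−180°, 180°]: 26.25°.
θ = atan2( sin Δλ · cos φ₂ , cos φ₁ · sin φ₂ − sin φ₁ · cos φ₂ · cos Δλ )
  = atan2(0.22667, -0.77136) = 163.624° → normalised to [0°, 360°): 163.624°.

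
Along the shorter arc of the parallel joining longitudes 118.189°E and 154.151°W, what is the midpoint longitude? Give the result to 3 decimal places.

162.019°E

Signed shortest Δλ from +118.189° to -154.151° is +87.660°.
Midpoint longitude = +118.189° + (+87.660°)/2 = +118.189° + 43.830° = +162.019°.
(The naïve average (+118.189 + -154.151)/2 = -17.981° is on the wrong side of the globe.)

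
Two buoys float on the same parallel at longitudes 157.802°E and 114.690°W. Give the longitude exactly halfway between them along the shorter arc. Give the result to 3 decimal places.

158.444°W

Signed shortest Δλ from +157.802° to -114.690° is +87.508°.
Midpoint longitude = +157.802° + (+87.508°)/2 = +157.802° + 43.754° = +201.556°.
Normalise into (−180°, 180°]: -158.444°.
(The naïve average (+157.802 + -114.690)/2 = 21.556° is on the wrong side of the globe.)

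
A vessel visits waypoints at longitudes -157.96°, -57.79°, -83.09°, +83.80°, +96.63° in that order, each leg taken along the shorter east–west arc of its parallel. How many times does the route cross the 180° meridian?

0

Leg 1: -157.96° → -57.79°, shortest Δλ = 100.17° (east) — does not cross 180°.
Leg 2: -57.79° → -83.09°, shortest Δλ = -25.3° (west) — does not cross 180°.
Leg 3: -83.09° → +83.80°, shortest Δλ = 166.89° (east) — does not cross 180°.
Leg 4: +83.80° → +96.63°, shortest Δλ = 12.83° (east) — does not cross 180°.
Total crossings: 0.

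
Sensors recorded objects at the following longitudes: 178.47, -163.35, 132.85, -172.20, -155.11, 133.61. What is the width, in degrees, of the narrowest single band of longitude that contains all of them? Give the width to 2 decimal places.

Sort the longitudes: -172.20°, -163.35°, -155.11°, +132.85°, +133.61°, +178.47°.
Eastward gaps between consecutive values (wrapping around): 8.85°, 8.24°, 287.96°, 0.76°, 44.86°, 9.33°.
Largest gap = 287.96° ⇒ minimal covering band is its complement: 360° − 287.96° = 72.04°.
Band runs from +132.85° eastward to -155.11°, crossing the antimeridian.

72.04°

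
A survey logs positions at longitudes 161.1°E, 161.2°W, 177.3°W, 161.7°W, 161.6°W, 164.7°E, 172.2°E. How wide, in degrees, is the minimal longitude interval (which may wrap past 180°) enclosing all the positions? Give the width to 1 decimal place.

37.7°

Sort the longitudes: -177.3°, -161.7°, -161.6°, -161.2°, +161.1°, +164.7°, +172.2°.
Eastward gaps between consecutive values (wrapping around): 15.6°, 0.1°, 0.4°, 322.3°, 3.6°, 7.5°, 10.5°.
Largest gap = 322.3° ⇒ minimal covering band is its complement: 360° − 322.3° = 37.7°.
Band runs from +161.1° eastward to -161.2°, crossing the antimeridian.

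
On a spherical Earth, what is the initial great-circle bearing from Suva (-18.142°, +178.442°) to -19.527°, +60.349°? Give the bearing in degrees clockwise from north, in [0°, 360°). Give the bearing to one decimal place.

241.3°

Δλ = 60.349 − 178.442 = -118.093°.
θ = atan2( sin Δλ · cos φ₂ , cos φ₁ · sin φ₂ − sin φ₁ · cos φ₂ · cos Δλ )
  = atan2(-0.83144, -0.45583) = -118.733° → normalised to [0°, 360°): 241.267°.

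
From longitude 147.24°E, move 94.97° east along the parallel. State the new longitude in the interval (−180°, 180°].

117.79°W

Start at +147.24°; shift +94.97° → +242.21°.
+242.21° lies outside (−180°, 180°]; subtract 360° → -117.79°.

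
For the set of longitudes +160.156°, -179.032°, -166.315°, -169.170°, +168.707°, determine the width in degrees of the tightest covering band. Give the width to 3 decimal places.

Sort the longitudes: -179.032°, -169.170°, -166.315°, +160.156°, +168.707°.
Eastward gaps between consecutive values (wrapping around): 9.862°, 2.855°, 326.471°, 8.551°, 12.261°.
Largest gap = 326.471° ⇒ minimal covering band is its complement: 360° − 326.471° = 33.529°.
Band runs from +160.156° eastward to -166.315°, crossing the antimeridian.

33.529°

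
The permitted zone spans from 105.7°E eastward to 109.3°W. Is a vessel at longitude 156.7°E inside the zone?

Band width going east from +105.7° to -109.3°: ((-109.3 − 105.7) mod 360) = 145.0°.
Offset of +156.7° east of the west edge: ((156.7 − 105.7) mod 360) = 51.0°.
51.0° ≤ 145.0° ⇒ inside.

Yes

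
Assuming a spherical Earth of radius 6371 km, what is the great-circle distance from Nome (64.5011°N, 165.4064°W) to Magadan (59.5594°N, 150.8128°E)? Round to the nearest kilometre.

Δλ = 150.8128 − -165.4064 = 316.2192°; wrapped into (−180°, 180°]: -43.7808°.
Δφ = 59.5594 − 64.5011 = -4.9417°.
a = sin²(Δφ/2) + cos φ₁ · cos φ₂ · sin²(Δλ/2) = 0.032176.
c = 2·atan2(√a, √(1−a)) = 0.36071 rad → d = 6371·c ≈ 2298.07 km.

2298 km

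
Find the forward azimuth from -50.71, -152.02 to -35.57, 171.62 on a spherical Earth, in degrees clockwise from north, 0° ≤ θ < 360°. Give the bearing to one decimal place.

286.0°

Δλ = 171.62 − -152.02 = 323.64°; wrapped into (−180°, 180°]: -36.36°.
θ = atan2( sin Δλ · cos φ₂ , cos φ₁ · sin φ₂ − sin φ₁ · cos φ₂ · cos Δλ )
  = atan2(-0.48223, 0.13861) = -73.963° → normalised to [0°, 360°): 286.037°.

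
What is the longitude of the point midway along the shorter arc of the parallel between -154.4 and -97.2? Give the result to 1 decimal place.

Signed shortest Δλ from -154.4° to -97.2° is +57.2°.
Midpoint longitude = -154.4° + (+57.2°)/2 = -154.4° + 28.6° = -125.8°.

-125.8°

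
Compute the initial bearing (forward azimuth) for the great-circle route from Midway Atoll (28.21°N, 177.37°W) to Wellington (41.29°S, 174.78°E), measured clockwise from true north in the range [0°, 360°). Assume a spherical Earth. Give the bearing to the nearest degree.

186°

Δλ = 174.78 − -177.37 = 352.15°; wrapped into (−180°, 180°]: -7.85°.
θ = atan2( sin Δλ · cos φ₂ , cos φ₁ · sin φ₂ − sin φ₁ · cos φ₂ · cos Δλ )
  = atan2(-0.10262, -0.93334) = -173.725° → normalised to [0°, 360°): 186.275°.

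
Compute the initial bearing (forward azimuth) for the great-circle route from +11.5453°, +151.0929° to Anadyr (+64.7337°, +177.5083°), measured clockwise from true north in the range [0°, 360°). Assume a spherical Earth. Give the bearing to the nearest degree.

Δλ = 177.5083 − 151.0929 = 26.4154°.
θ = atan2( sin Δλ · cos φ₂ , cos φ₁ · sin φ₂ − sin φ₁ · cos φ₂ · cos Δλ )
  = atan2(0.18988, 0.80953) = 13.201° → normalised to [0°, 360°): 13.201°.

13°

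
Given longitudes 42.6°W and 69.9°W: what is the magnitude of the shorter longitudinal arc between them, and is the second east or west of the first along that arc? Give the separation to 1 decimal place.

27.3° west

Raw difference: -69.9 − -42.6 = -27.3°.
Normalise into (−180°, 180°]: -27.3° stays -27.3°.
Negative ⇒ the second point lies to the west; separation 27.3°.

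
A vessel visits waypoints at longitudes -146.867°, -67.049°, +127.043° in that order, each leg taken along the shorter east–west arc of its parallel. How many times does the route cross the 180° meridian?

Leg 1: -146.867° → -67.049°, shortest Δλ = 79.818° (east) — does not cross 180°.
Leg 2: -67.049° → +127.043°, shortest Δλ = -165.908° (west) — crosses 180°.
Total crossings: 1.

1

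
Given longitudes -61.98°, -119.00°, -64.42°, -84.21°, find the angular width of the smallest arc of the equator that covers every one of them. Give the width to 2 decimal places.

57.02°

Sort the longitudes: -119.00°, -84.21°, -64.42°, -61.98°.
Eastward gaps between consecutive values (wrapping around): 34.79°, 19.79°, 2.44°, 302.98°.
Largest gap = 302.98° ⇒ minimal covering band is its complement: 360° − 302.98° = 57.02°.
Band runs from -119.00° eastward to -61.98°.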